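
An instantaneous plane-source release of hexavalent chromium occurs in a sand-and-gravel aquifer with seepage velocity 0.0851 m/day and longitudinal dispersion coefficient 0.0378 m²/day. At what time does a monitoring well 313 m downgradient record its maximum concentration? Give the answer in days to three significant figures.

3670 days

For the 1D instantaneous-source solution, setting ∂C/∂t = 0 at fixed x gives v²t² + 2Dt − x² = 0, so t = (√(D² + v²x²) − D)/v².
√(D² + v²x²) = √(0.0378² + 0.0851² × 313²) = 26.64; v² = 0.00724201.
t = (26.64 − 0.0378)/0.00724201 = 3670 days (vs. the pure-advection estimate x/v = 3680 d).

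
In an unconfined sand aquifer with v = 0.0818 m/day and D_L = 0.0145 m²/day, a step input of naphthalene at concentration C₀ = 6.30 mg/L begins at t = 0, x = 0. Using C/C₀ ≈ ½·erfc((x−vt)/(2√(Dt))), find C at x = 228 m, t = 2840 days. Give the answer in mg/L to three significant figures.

4.30 mg/L

For a continuous step input, C/C₀ ≈ ½·erfc((x−vt)/(2√(Dt))).
vt = 0.0818 × 2840 = 232.312 m and 2√(Dt) = 2√(0.0145 × 2840) = 12.83 m.
Argument (x−vt)/(2√(Dt)) = (228 − 232.312)/12.83 = -0.3361; ½·erfc(-0.3361) = 0.6827.
C = 6.30 × 0.6827 = 4.30 mg/L.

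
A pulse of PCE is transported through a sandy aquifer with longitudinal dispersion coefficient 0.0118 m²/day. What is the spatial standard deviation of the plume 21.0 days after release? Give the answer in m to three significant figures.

Dispersive spreading gives a Gaussian with σ² = 2Dt; advection only shifts the center.
σ = √(2 × 0.0118 × 21.0) = 0.704 m.

0.704 m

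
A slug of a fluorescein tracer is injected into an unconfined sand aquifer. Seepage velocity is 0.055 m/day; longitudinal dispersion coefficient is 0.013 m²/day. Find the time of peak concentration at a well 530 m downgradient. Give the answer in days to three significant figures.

9630 days

For the 1D instantaneous-source solution, setting ∂C/∂t = 0 at fixed x gives v²t² + 2Dt − x² = 0, so t = (√(D² + v²x²) − D)/v².
√(D² + v²x²) = √(0.013² + 0.055² × 530²) = 29.15; v² = 0.003025.
t = (29.15 − 0.013)/0.003025 = 9630 days (vs. the pure-advection estimate x/v = 9640 d).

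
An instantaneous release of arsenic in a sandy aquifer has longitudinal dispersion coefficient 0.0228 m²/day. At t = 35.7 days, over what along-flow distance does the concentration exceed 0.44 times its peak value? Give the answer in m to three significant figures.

The plume is Gaussian with σ = √(2Dt) = √(2 × 0.0228 × 35.7) = 1.276 m.
C/C_peak = exp(−Δx²/(2σ²)) = 0.44 ⇒ Δx = σ·√(−2 ln 0.44) = 1.276 × 1.281 = 1.635 m.
Width = 2Δx = 3.27 m.

3.27 m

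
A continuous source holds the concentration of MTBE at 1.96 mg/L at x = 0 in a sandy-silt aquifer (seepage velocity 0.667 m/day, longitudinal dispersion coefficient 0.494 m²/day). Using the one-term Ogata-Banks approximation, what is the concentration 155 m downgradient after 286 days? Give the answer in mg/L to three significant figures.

1.93 mg/L

For a continuous step input, C/C₀ ≈ ½·erfc((x−vt)/(2√(Dt))).
vt = 0.667 × 286 = 190.762 m and 2√(Dt) = 2√(0.494 × 286) = 23.77 m.
Argument (x−vt)/(2√(Dt)) = (155 − 190.762)/23.77 = -1.505; ½·erfc(-1.505) = 0.9833.
C = 1.96 × 0.9833 = 1.93 mg/L.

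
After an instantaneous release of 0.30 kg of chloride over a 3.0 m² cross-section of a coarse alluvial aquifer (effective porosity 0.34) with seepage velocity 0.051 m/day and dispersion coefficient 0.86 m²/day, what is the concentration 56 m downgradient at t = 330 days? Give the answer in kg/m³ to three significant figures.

For an instantaneous plane source, C(x,t) = M/(n_e·A·√(4πDt)) · exp(−(x−vt)²/(4Dt)), with n_e·A the pore (flow) area.
Plume center vt = 0.051 × 330 = 16.83 m, so the well at 56 m is 39.17 m downgradient of the peak.
√(4πDt) = 59.72 m, giving peak height M/(n_e·A·√(4πDt)) = 0.30/(0.34 × 3.0 × 59.72) = 0.004925 kg/m³.
(x−vt)²/(4Dt) = (39.17)²/(4 × 0.86 × 330) = 1.352; exp(−1.352) = 0.2587.
C = 0.004925 × 0.2587 = 0.00127 kg/m³.

0.00127 kg/m³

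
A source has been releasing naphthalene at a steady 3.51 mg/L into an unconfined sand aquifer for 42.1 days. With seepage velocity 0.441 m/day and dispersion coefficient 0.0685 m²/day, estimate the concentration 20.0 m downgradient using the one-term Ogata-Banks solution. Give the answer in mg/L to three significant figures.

0.966 mg/L

For a continuous step input, C/C₀ ≈ ½·erfc((x−vt)/(2√(Dt))).
vt = 0.441 × 42.1 = 18.5661 m and 2√(Dt) = 2√(0.0685 × 42.1) = 3.396 m.
Argument (x−vt)/(2√(Dt)) = (20.0 − 18.5661)/3.396 = 0.4222; ½·erfc(0.4222) = 0.2752.
C = 3.51 × 0.2752 = 0.966 mg/L.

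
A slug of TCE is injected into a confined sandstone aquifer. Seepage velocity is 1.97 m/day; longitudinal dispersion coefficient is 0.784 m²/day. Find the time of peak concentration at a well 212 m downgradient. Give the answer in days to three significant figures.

For the 1D instantaneous-source solution, setting ∂C/∂t = 0 at fixed x gives v²t² + 2Dt − x² = 0, so t = (√(D² + v²x²) − D)/v².
√(D² + v²x²) = √(0.784² + 1.97² × 212²) = 417.6; v² = 3.8809.
t = (417.6 − 0.784)/3.8809 = 107 days (vs. the pure-advection estimate x/v = 108 d).

107 days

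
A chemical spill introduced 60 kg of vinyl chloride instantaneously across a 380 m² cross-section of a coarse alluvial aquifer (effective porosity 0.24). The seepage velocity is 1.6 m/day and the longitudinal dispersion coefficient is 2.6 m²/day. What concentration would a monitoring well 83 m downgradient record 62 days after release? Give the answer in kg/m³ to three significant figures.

For an instantaneous plane source, C(x,t) = M/(n_e·A·√(4πDt)) · exp(−(x−vt)²/(4Dt)), with n_e·A the pore (flow) area.
Plume center vt = 1.6 × 62 = 99.2 m, so the well at 83 m is 16.2 m upgradient of the peak.
√(4πDt) = 45.01 m, giving peak height M/(n_e·A·√(4πDt)) = 60/(0.24 × 380 × 45.01) = 0.01462 kg/m³.
(x−vt)²/(4Dt) = (-16.2)²/(4 × 2.6 × 62) = 0.4070; exp(−0.4070) = 0.6656.
C = 0.01462 × 0.6656 = 0.00973 kg/m³.

0.00973 kg/m³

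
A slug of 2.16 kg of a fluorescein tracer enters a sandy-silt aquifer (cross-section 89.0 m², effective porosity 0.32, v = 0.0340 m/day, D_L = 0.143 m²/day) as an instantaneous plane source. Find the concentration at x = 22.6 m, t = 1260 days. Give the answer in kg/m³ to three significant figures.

For an instantaneous plane source, C(x,t) = M/(n_e·A·√(4πDt)) · exp(−(x−vt)²/(4Dt)), with n_e·A the pore (flow) area.
Plume center vt = 0.0340 × 1260 = 42.84 m, so the well at 22.6 m is 20.24 m upgradient of the peak.
√(4πDt) = 47.58 m, giving peak height M/(n_e·A·√(4πDt)) = 2.16/(0.32 × 89.0 × 47.58) = 0.001594 kg/m³.
(x−vt)²/(4Dt) = (-20.24)²/(4 × 0.143 × 1260) = 0.5684; exp(−0.5684) = 0.5664.
C = 0.001594 × 0.5664 = 0.000903 kg/m³.

0.000903 kg/m³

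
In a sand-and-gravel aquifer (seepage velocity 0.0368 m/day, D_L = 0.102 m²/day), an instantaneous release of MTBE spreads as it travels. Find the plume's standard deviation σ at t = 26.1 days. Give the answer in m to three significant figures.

Dispersive spreading gives a Gaussian with σ² = 2Dt; advection only shifts the center.
σ = √(2 × 0.102 × 26.1) = 2.31 m.

2.31 m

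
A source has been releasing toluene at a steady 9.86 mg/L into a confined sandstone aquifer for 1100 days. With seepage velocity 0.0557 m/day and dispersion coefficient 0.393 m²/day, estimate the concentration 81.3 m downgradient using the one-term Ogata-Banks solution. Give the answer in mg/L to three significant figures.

2.44 mg/L

For a continuous step input, C/C₀ ≈ ½·erfc((x−vt)/(2√(Dt))).
vt = 0.0557 × 1100 = 61.27 m and 2√(Dt) = 2√(0.393 × 1100) = 41.58 m.
Argument (x−vt)/(2√(Dt)) = (81.3 − 61.27)/41.58 = 0.4817; ½·erfc(0.4817) = 0.2479.
C = 9.86 × 0.2479 = 2.44 mg/L.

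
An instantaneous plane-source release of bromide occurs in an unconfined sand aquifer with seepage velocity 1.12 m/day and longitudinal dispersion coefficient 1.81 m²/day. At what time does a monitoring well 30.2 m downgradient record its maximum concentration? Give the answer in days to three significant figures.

For the 1D instantaneous-source solution, setting ∂C/∂t = 0 at fixed x gives v²t² + 2Dt − x² = 0, so t = (√(D² + v²x²) − D)/v².
√(D² + v²x²) = √(1.81² + 1.12² × 30.2²) = 33.87; v² = 1.2544.
t = (33.87 − 1.81)/1.2544 = 25.6 days (vs. the pure-advection estimate x/v = 27.0 d).

25.6 days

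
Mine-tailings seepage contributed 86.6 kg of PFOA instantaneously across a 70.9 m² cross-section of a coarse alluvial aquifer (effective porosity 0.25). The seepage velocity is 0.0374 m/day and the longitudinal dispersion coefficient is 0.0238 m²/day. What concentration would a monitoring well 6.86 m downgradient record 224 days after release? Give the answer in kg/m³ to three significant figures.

For an instantaneous plane source, C(x,t) = M/(n_e·A·√(4πDt)) · exp(−(x−vt)²/(4Dt)), with n_e·A the pore (flow) area.
Plume center vt = 0.0374 × 224 = 8.3776 m, so the well at 6.86 m is 1.5176 m upgradient of the peak.
√(4πDt) = 8.185 m, giving peak height M/(n_e·A·√(4πDt)) = 86.6/(0.25 × 70.9 × 8.185) = 0.5969 kg/m³.
(x−vt)²/(4Dt) = (-1.5176)²/(4 × 0.0238 × 224) = 0.1080; exp(−0.1080) = 0.8976.
C = 0.5969 × 0.8976 = 0.536 kg/m³.

0.536 kg/m³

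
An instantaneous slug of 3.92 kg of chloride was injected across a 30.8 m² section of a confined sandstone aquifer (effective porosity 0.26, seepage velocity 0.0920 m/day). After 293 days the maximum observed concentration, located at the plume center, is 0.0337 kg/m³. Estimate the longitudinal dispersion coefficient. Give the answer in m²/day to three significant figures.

0.0573 m²/day

At the plume center C_max = M/(n_e·A·√(4πDt)), so D = M²/(4πt·(n_e·A·C_max)²).
n_e·A·C_max = 0.26 × 30.8 × 0.0337 = 0.2699 kg/m.
D = 3.92²/(4π × 293 × 0.2699²) = 0.0573 m²/day.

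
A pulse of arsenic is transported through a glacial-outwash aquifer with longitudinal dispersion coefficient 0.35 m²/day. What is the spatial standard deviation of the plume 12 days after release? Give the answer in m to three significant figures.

2.90 m

Dispersive spreading gives a Gaussian with σ² = 2Dt; advection only shifts the center.
σ = √(2 × 0.35 × 12) = 2.90 m.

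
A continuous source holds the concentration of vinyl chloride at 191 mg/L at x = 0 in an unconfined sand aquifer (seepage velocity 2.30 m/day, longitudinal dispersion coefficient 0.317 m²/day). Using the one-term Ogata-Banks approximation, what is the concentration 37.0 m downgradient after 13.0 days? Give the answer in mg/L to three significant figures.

For a continuous step input, C/C₀ ≈ ½·erfc((x−vt)/(2√(Dt))).
vt = 2.30 × 13.0 = 29.9 m and 2√(Dt) = 2√(0.317 × 13.0) = 4.060 m.
Argument (x−vt)/(2√(Dt)) = (37.0 − 29.9)/4.060 = 1.749; ½·erfc(1.749) = 0.006691.
C = 191 × 0.006691 = 1.28 mg/L.

1.28 mg/L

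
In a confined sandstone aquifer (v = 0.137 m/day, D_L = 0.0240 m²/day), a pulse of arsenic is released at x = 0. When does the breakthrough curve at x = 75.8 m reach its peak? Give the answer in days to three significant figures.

For the 1D instantaneous-source solution, setting ∂C/∂t = 0 at fixed x gives v²t² + 2Dt − x² = 0, so t = (√(D² + v²x²) − D)/v².
√(D² + v²x²) = √(0.0240² + 0.137² × 75.8²) = 10.38; v² = 0.018769.
t = (10.38 − 0.0240)/0.018769 = 552 days (vs. the pure-advection estimate x/v = 553 d).

552 days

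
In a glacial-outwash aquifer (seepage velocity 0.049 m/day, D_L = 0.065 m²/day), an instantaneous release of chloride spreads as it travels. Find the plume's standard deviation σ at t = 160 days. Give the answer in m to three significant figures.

4.56 m

Dispersive spreading gives a Gaussian with σ² = 2Dt; advection only shifts the center.
σ = √(2 × 0.065 × 160) = 4.56 m.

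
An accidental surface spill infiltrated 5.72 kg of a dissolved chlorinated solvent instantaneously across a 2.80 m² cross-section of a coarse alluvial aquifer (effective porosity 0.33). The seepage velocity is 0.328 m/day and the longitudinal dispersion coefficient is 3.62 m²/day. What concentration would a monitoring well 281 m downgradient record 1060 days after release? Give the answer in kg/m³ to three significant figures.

For an instantaneous plane source, C(x,t) = M/(n_e·A·√(4πDt)) · exp(−(x−vt)²/(4Dt)), with n_e·A the pore (flow) area.
Plume center vt = 0.328 × 1060 = 347.68 m, so the well at 281 m is 66.68 m upgradient of the peak.
√(4πDt) = 219.6 m, giving peak height M/(n_e·A·√(4πDt)) = 5.72/(0.33 × 2.80 × 219.6) = 0.02819 kg/m³.
(x−vt)²/(4Dt) = (-66.68)²/(4 × 3.62 × 1060) = 0.2897; exp(−0.2897) = 0.7485.
C = 0.02819 × 0.7485 = 0.0211 kg/m³.

0.0211 kg/m³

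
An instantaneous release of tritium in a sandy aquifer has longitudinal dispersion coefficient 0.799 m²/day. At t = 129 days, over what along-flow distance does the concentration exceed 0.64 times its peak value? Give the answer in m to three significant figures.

27.1 m

The plume is Gaussian with σ = √(2Dt) = √(2 × 0.799 × 129) = 14.36 m.
C/C_peak = exp(−Δx²/(2σ²)) = 0.64 ⇒ Δx = σ·√(−2 ln 0.64) = 14.36 × 0.9448 = 13.57 m.
Width = 2Δx = 27.1 m.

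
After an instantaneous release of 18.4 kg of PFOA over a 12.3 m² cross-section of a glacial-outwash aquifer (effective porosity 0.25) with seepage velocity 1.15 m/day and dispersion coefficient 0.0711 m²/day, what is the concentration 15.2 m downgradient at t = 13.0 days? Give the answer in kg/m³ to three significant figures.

1.73 kg/m³

For an instantaneous plane source, C(x,t) = M/(n_e·A·√(4πDt)) · exp(−(x−vt)²/(4Dt)), with n_e·A the pore (flow) area.
Plume center vt = 1.15 × 13.0 = 14.95 m, so the well at 15.2 m is 0.25 m downgradient of the peak.
√(4πDt) = 3.408 m, giving peak height M/(n_e·A·√(4πDt)) = 18.4/(0.25 × 12.3 × 3.408) = 1.756 kg/m³.
(x−vt)²/(4Dt) = (0.25)²/(4 × 0.0711 × 13.0) = 0.01690; exp(−0.01690) = 0.9832.
C = 1.756 × 0.9832 = 1.73 kg/m³.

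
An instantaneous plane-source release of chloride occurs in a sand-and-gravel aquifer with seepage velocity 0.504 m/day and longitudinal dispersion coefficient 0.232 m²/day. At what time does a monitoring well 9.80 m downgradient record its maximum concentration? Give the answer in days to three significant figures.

For the 1D instantaneous-source solution, setting ∂C/∂t = 0 at fixed x gives v²t² + 2Dt − x² = 0, so t = (√(D² + v²x²) − D)/v².
√(D² + v²x²) = √(0.232² + 0.504² × 9.80²) = 4.945; v² = 0.254016.
t = (4.945 − 0.232)/0.254016 = 18.6 days (vs. the pure-advection estimate x/v = 19.4 d).

18.6 days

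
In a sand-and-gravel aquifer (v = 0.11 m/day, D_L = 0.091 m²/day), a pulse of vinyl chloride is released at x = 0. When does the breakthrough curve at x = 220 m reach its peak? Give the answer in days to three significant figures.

For the 1D instantaneous-source solution, setting ∂C/∂t = 0 at fixed x gives v²t² + 2Dt − x² = 0, so t = (√(D² + v²x²) − D)/v².
√(D² + v²x²) = √(0.091² + 0.11² × 220²) = 24.20; v² = 0.0121.
t = (24.20 − 0.091)/0.0121 = 1990 days (vs. the pure-advection estimate x/v = 2000 d).

1990 days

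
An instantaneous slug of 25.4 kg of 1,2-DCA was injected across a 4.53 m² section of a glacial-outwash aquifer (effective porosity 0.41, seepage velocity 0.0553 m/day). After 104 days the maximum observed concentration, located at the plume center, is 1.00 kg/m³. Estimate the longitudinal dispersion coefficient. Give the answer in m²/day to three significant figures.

At the plume center C_max = M/(n_e·A·√(4πDt)), so D = M²/(4πt·(n_e·A·C_max)²).
n_e·A·C_max = 0.41 × 4.53 × 1.00 = 1.857 kg/m.
D = 25.4²/(4π × 104 × 1.857²) = 0.143 m²/day.

0.143 m²/day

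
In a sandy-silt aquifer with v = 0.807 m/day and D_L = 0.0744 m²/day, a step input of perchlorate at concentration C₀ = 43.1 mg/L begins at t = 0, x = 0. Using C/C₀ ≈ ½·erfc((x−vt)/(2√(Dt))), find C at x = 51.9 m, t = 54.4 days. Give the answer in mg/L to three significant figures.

For a continuous step input, C/C₀ ≈ ½·erfc((x−vt)/(2√(Dt))).
vt = 0.807 × 54.4 = 43.9008 m and 2√(Dt) = 2√(0.0744 × 54.4) = 4.024 m.
Argument (x−vt)/(2√(Dt)) = (51.9 − 43.9008)/4.024 = 1.988; ½·erfc(1.988) = 0.002466.
C = 43.1 × 0.002466 = 0.106 mg/L.

0.106 mg/L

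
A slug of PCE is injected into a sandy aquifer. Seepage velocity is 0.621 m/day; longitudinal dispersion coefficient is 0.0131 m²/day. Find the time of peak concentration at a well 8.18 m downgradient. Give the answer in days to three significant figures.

13.1 days

For the 1D instantaneous-source solution, setting ∂C/∂t = 0 at fixed x gives v²t² + 2Dt − x² = 0, so t = (√(D² + v²x²) − D)/v².
√(D² + v²x²) = √(0.0131² + 0.621² × 8.18²) = 5.080; v² = 0.385641.
t = (5.080 − 0.0131)/0.385641 = 13.1 days (vs. the pure-advection estimate x/v = 13.2 d).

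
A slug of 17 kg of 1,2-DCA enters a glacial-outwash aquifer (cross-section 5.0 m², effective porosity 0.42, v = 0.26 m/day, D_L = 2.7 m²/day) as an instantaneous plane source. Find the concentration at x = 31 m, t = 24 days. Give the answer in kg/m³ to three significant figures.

0.0266 kg/m³

For an instantaneous plane source, C(x,t) = M/(n_e·A·√(4πDt)) · exp(−(x−vt)²/(4Dt)), with n_e·A the pore (flow) area.
Plume center vt = 0.26 × 24 = 6.24 m, so the well at 31 m is 24.76 m downgradient of the peak.
√(4πDt) = 28.54 m, giving peak height M/(n_e·A·√(4πDt)) = 17/(0.42 × 5.0 × 28.54) = 0.2836 kg/m³.
(x−vt)²/(4Dt) = (24.76)²/(4 × 2.7 × 24) = 2.365; exp(−2.365) = 0.09395.
C = 0.2836 × 0.09395 = 0.0266 kg/m³.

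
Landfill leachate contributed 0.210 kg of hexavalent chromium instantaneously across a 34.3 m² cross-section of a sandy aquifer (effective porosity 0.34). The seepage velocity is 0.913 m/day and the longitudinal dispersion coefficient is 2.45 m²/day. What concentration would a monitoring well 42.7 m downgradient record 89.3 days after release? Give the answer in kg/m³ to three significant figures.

For an instantaneous plane source, C(x,t) = M/(n_e·A·√(4πDt)) · exp(−(x−vt)²/(4Dt)), with n_e·A the pore (flow) area.
Plume center vt = 0.913 × 89.3 = 81.5309 m, so the well at 42.7 m is 38.8309 m upgradient of the peak.
√(4πDt) = 52.43 m, giving peak height M/(n_e·A·√(4πDt)) = 0.210/(0.34 × 34.3 × 52.43) = 0.0003435 kg/m³.
(x−vt)²/(4Dt) = (-38.8309)²/(4 × 2.45 × 89.3) = 1.723; exp(−1.723) = 0.1785.
C = 0.0003435 × 0.1785 = 6.13e-05 kg/m³.

6.13e-05 kg/m³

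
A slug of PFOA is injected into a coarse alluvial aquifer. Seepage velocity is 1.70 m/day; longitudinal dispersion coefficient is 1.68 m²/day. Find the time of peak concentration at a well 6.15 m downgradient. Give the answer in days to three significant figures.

For the 1D instantaneous-source solution, setting ∂C/∂t = 0 at fixed x gives v²t² + 2Dt − x² = 0, so t = (√(D² + v²x²) − D)/v².
√(D² + v²x²) = √(1.68² + 1.70² × 6.15²) = 10.59; v² = 2.89.
t = (10.59 − 1.68)/2.89 = 3.08 days (vs. the pure-advection estimate x/v = 3.62 d).

3.08 days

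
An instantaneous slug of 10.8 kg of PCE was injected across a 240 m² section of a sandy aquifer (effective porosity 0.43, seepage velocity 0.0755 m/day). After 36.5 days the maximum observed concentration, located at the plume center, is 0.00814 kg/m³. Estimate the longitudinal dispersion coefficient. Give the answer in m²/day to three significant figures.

0.360 m²/day

At the plume center C_max = M/(n_e·A·√(4πDt)), so D = M²/(4πt·(n_e·A·C_max)²).
n_e·A·C_max = 0.43 × 240 × 0.00814 = 0.8400 kg/m.
D = 10.8²/(4π × 36.5 × 0.8400²) = 0.360 m²/day.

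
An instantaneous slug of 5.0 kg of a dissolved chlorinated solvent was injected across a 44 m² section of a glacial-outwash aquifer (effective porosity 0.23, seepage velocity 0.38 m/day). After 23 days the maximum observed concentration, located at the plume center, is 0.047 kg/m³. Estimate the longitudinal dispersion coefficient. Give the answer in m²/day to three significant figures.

At the plume center C_max = M/(n_e·A·√(4πDt)), so D = M²/(4πt·(n_e·A·C_max)²).
n_e·A·C_max = 0.23 × 44 × 0.047 = 0.4756 kg/m.
D = 5.0²/(4π × 23 × 0.4756²) = 0.382 m²/day.

0.382 m²/day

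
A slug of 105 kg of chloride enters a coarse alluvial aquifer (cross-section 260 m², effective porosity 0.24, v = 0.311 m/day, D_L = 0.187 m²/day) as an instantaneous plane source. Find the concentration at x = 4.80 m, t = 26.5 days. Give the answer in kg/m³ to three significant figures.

For an instantaneous plane source, C(x,t) = M/(n_e·A·√(4πDt)) · exp(−(x−vt)²/(4Dt)), with n_e·A the pore (flow) area.
Plume center vt = 0.311 × 26.5 = 8.2415 m, so the well at 4.80 m is 3.4415 m upgradient of the peak.
√(4πDt) = 7.891 m, giving peak height M/(n_e·A·√(4πDt)) = 105/(0.24 × 260 × 7.891) = 0.2132 kg/m³.
(x−vt)²/(4Dt) = (-3.4415)²/(4 × 0.187 × 26.5) = 0.5975; exp(−0.5975) = 0.5502.
C = 0.2132 × 0.5502 = 0.117 kg/m³.

0.117 kg/m³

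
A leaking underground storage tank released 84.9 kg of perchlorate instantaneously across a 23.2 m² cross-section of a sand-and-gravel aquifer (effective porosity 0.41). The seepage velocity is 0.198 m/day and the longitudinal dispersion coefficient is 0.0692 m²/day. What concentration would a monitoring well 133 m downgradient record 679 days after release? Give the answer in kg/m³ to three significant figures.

For an instantaneous plane source, C(x,t) = M/(n_e·A·√(4πDt)) · exp(−(x−vt)²/(4Dt)), with n_e·A the pore (flow) area.
Plume center vt = 0.198 × 679 = 134.442 m, so the well at 133 m is 1.442 m upgradient of the peak.
√(4πDt) = 24.30 m, giving peak height M/(n_e·A·√(4πDt)) = 84.9/(0.41 × 23.2 × 24.30) = 0.3673 kg/m³.
(x−vt)²/(4Dt) = (-1.442)²/(4 × 0.0692 × 679) = 0.01106; exp(−0.01106) = 0.9890.
C = 0.3673 × 0.9890 = 0.363 kg/m³.

0.363 kg/m³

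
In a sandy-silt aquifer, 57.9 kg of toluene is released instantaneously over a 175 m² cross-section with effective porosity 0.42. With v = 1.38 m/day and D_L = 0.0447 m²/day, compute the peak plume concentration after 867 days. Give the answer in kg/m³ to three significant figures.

The peak of an instantaneous 1D plume sits at x = vt; there the Gaussian factor is 1 and C_max = M/(n_e·A·√(4πDt)), where n_e·A is the pore area the mass is dissolved in.
√(4πDt) = √(4π × 0.0447 × 867) = 22.07 m, so C_max = 57.9/(0.42 × 175 × 22.07) = 0.0357 kg/m³.

0.0357 kg/m³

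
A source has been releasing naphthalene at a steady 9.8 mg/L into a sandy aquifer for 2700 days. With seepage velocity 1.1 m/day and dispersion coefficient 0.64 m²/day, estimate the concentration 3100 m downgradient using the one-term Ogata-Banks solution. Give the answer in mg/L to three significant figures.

For a continuous step input, C/C₀ ≈ ½·erfc((x−vt)/(2√(Dt))).
vt = 1.1 × 2700 = 2970 m and 2√(Dt) = 2√(0.64 × 2700) = 83.14 m.
Argument (x−vt)/(2√(Dt)) = (3100 − 2970)/83.14 = 1.564; ½·erfc(1.564) = 0.01349.
C = 9.8 × 0.01349 = 0.132 mg/L.

0.132 mg/L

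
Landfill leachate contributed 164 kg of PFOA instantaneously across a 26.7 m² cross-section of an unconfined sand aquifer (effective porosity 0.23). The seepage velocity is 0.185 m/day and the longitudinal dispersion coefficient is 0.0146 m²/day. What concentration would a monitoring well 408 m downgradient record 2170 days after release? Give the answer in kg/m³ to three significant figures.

For an instantaneous plane source, C(x,t) = M/(n_e·A·√(4πDt)) · exp(−(x−vt)²/(4Dt)), with n_e·A the pore (flow) area.
Plume center vt = 0.185 × 2170 = 401.45 m, so the well at 408 m is 6.55 m downgradient of the peak.
√(4πDt) = 19.95 m, giving peak height M/(n_e·A·√(4πDt)) = 164/(0.23 × 26.7 × 19.95) = 1.339 kg/m³.
(x−vt)²/(4Dt) = (6.55)²/(4 × 0.0146 × 2170) = 0.3385; exp(−0.3385) = 0.7128.
C = 1.339 × 0.7128 = 0.954 kg/m³.

0.954 kg/m³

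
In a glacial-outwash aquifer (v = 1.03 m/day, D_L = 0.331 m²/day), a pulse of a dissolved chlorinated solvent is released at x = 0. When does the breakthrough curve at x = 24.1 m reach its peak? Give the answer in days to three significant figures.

For the 1D instantaneous-source solution, setting ∂C/∂t = 0 at fixed x gives v²t² + 2Dt − x² = 0, so t = (√(D² + v²x²) − D)/v².
√(D² + v²x²) = √(0.331² + 1.03² × 24.1²) = 24.83; v² = 1.0609.
t = (24.83 − 0.331)/1.0609 = 23.1 days (vs. the pure-advection estimate x/v = 23.4 d).

23.1 days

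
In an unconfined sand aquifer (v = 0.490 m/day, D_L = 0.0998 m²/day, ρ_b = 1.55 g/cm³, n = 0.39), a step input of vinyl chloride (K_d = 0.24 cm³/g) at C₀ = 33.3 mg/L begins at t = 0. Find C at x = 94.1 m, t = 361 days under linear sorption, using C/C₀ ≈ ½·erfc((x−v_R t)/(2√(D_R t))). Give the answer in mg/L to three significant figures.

9.28 mg/L

Retardation factor R = 1 + ρ_b·K_d/n = 1 + 1.55 × 0.24/0.39 = 1.954.
Sorption retards both mechanisms: v_R = v/R = 0.2508 m/day, D_R = D/R = 0.05107 m²/day.
v_R·t = 0.2508 × 361 = 90.5388 m; 2√(D_R t) = 8.587 m; argument = (94.1 − 90.5388)/8.587 = 0.4147.
C = C₀ × ½·erfc(0.4147) = 33.3 × 0.2788 = 9.28 mg/L.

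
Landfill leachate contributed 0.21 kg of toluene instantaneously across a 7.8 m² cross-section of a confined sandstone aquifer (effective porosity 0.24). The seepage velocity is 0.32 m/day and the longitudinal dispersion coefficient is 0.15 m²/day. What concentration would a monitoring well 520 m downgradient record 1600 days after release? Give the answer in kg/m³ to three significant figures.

For an instantaneous plane source, C(x,t) = M/(n_e·A·√(4πDt)) · exp(−(x−vt)²/(4Dt)), with n_e·A the pore (flow) area.
Plume center vt = 0.32 × 1600 = 512 m, so the well at 520 m is 8 m downgradient of the peak.
√(4πDt) = 54.92 m, giving peak height M/(n_e·A·√(4πDt)) = 0.21/(0.24 × 7.8 × 54.92) = 0.002043 kg/m³.
(x−vt)²/(4Dt) = (8)²/(4 × 0.15 × 1600) = 0.06667; exp(−0.06667) = 0.9355.
C = 0.002043 × 0.9355 = 0.00191 kg/m³.

0.00191 kg/m³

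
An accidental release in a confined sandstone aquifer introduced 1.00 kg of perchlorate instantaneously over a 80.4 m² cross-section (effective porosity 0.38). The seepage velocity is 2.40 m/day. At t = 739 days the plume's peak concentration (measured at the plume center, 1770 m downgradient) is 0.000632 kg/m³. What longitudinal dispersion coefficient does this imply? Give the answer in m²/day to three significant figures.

0.289 m²/day

At the plume center C_max = M/(n_e·A·√(4πDt)), so D = M²/(4πt·(n_e·A·C_max)²).
n_e·A·C_max = 0.38 × 80.4 × 0.000632 = 0.01931 kg/m.
D = 1.00²/(4π × 739 × 0.01931²) = 0.289 m²/day.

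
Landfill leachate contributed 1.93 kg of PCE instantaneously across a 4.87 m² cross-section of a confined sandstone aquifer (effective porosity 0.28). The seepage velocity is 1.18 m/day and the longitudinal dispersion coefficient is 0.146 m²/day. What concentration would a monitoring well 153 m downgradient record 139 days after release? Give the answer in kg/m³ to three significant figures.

For an instantaneous plane source, C(x,t) = M/(n_e·A·√(4πDt)) · exp(−(x−vt)²/(4Dt)), with n_e·A the pore (flow) area.
Plume center vt = 1.18 × 139 = 164.02 m, so the well at 153 m is 11.02 m upgradient of the peak.
√(4πDt) = 15.97 m, giving peak height M/(n_e·A·√(4πDt)) = 1.93/(0.28 × 4.87 × 15.97) = 0.08863 kg/m³.
(x−vt)²/(4Dt) = (-11.02)²/(4 × 0.146 × 139) = 1.496; exp(−1.496) = 0.2240.
C = 0.08863 × 0.2240 = 0.0199 kg/m³.

0.0199 kg/m³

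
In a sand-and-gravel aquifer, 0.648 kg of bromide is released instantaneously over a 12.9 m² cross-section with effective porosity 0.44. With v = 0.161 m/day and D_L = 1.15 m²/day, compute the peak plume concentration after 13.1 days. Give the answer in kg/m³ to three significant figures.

0.00830 kg/m³

The peak of an instantaneous 1D plume sits at x = vt; there the Gaussian factor is 1 and C_max = M/(n_e·A·√(4πDt)), where n_e·A is the pore area the mass is dissolved in.
√(4πDt) = √(4π × 1.15 × 13.1) = 13.76 m, so C_max = 0.648/(0.44 × 12.9 × 13.76) = 0.00830 kg/m³.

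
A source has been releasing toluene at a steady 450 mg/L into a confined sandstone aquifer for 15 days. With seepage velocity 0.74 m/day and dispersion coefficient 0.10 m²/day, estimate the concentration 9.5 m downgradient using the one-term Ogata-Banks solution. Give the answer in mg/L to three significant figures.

For a continuous step input, C/C₀ ≈ ½·erfc((x−vt)/(2√(Dt))).
vt = 0.74 × 15 = 11.1 m and 2√(Dt) = 2√(0.10 × 15) = 2.449 m.
Argument (x−vt)/(2√(Dt)) = (9.5 − 11.1)/2.449 = -0.6533; ½·erfc(-0.6533) = 0.8222.
C = 450 × 0.8222 = 370 mg/L.

370 mg/L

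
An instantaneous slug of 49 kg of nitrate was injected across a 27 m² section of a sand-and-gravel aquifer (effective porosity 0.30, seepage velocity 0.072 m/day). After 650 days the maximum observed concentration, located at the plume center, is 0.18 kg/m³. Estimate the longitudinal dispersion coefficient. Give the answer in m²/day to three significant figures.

At the plume center C_max = M/(n_e·A·√(4πDt)), so D = M²/(4πt·(n_e·A·C_max)²).
n_e·A·C_max = 0.30 × 27 × 0.18 = 1.458 kg/m.
D = 49²/(4π × 650 × 1.458²) = 0.138 m²/day.

0.138 m²/day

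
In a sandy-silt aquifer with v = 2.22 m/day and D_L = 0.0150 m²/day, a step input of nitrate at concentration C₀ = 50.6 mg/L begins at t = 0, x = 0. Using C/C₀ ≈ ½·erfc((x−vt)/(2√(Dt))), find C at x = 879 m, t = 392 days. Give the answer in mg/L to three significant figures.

For a continuous step input, C/C₀ ≈ ½·erfc((x−vt)/(2√(Dt))).
vt = 2.22 × 392 = 870.24 m and 2√(Dt) = 2√(0.0150 × 392) = 4.850 m.
Argument (x−vt)/(2√(Dt)) = (879 − 870.24)/4.850 = 1.806; ½·erfc(1.806) = 0.005324.
C = 50.6 × 0.005324 = 0.269 mg/L.

0.269 mg/L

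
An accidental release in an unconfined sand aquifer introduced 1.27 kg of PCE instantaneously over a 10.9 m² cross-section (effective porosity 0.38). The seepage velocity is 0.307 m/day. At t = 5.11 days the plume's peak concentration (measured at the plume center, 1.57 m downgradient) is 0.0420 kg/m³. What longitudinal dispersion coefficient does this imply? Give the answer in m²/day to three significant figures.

At the plume center C_max = M/(n_e·A·√(4πDt)), so D = M²/(4πt·(n_e·A·C_max)²).
n_e·A·C_max = 0.38 × 10.9 × 0.0420 = 0.1740 kg/m.
D = 1.27²/(4π × 5.11 × 0.1740²) = 0.830 m²/day.

0.830 m²/day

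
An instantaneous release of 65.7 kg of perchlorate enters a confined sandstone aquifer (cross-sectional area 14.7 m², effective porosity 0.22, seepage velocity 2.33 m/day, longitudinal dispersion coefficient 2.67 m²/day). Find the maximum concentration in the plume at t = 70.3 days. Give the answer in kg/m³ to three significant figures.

The peak of an instantaneous 1D plume sits at x = vt; there the Gaussian factor is 1 and C_max = M/(n_e·A·√(4πDt)), where n_e·A is the pore area the mass is dissolved in.
√(4πDt) = √(4π × 2.67 × 70.3) = 48.57 m, so C_max = 65.7/(0.22 × 14.7 × 48.57) = 0.418 kg/m³.

0.418 kg/m³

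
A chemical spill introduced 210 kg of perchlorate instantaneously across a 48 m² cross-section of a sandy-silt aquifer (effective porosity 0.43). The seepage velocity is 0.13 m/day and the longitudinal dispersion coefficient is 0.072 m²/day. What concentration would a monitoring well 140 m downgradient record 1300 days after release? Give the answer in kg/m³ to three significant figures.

0.0314 kg/m³

For an instantaneous plane source, C(x,t) = M/(n_e·A·√(4πDt)) · exp(−(x−vt)²/(4Dt)), with n_e·A the pore (flow) area.
Plume center vt = 0.13 × 1300 = 169 m, so the well at 140 m is 29 m upgradient of the peak.
√(4πDt) = 34.30 m, giving peak height M/(n_e·A·√(4πDt)) = 210/(0.43 × 48 × 34.30) = 0.2966 kg/m³.
(x−vt)²/(4Dt) = (-29)²/(4 × 0.072 × 1300) = 2.246; exp(−2.246) = 0.1058.
C = 0.2966 × 0.1058 = 0.0314 kg/m³.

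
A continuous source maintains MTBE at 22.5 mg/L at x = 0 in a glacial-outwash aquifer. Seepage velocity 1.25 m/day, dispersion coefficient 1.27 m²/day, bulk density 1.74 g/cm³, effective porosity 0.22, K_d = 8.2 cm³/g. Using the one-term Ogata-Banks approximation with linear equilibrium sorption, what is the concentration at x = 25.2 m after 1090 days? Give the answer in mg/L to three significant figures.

5.47 mg/L

Retardation factor R = 1 + ρ_b·K_d/n = 1 + 1.74 × 8.2/0.22 = 65.85.
Sorption retards both mechanisms: v_R = v/R = 0.01898 m/day, D_R = D/R = 0.01929 m²/day.
v_R·t = 0.01898 × 1090 = 20.6882 m; 2√(D_R t) = 9.171 m; argument = (25.2 − 20.6882)/9.171 = 0.4920.
C = C₀ × ½·erfc(0.4920) = 22.5 × 0.2433 = 5.47 mg/L.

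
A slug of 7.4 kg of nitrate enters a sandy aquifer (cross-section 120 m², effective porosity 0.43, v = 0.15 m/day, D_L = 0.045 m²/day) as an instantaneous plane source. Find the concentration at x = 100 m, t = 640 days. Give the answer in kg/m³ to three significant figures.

0.00656 kg/m³

For an instantaneous plane source, C(x,t) = M/(n_e·A·√(4πDt)) · exp(−(x−vt)²/(4Dt)), with n_e·A the pore (flow) area.
Plume center vt = 0.15 × 640 = 96 m, so the well at 100 m is 4 m downgradient of the peak.
√(4πDt) = 19.02 m, giving peak height M/(n_e·A·√(4πDt)) = 7.4/(0.43 × 120 × 19.02) = 0.007540 kg/m³.
(x−vt)²/(4Dt) = (4)²/(4 × 0.045 × 640) = 0.1389; exp(−0.1389) = 0.8703.
C = 0.007540 × 0.8703 = 0.00656 kg/m³.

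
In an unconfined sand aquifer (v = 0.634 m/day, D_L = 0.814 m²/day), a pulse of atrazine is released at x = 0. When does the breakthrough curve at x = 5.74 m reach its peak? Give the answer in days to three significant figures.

7.25 days

For the 1D instantaneous-source solution, setting ∂C/∂t = 0 at fixed x gives v²t² + 2Dt − x² = 0, so t = (√(D² + v²x²) − D)/v².
√(D² + v²x²) = √(0.814² + 0.634² × 5.74²) = 3.729; v² = 0.401956.
t = (3.729 − 0.814)/0.401956 = 7.25 days (vs. the pure-advection estimate x/v = 9.05 d).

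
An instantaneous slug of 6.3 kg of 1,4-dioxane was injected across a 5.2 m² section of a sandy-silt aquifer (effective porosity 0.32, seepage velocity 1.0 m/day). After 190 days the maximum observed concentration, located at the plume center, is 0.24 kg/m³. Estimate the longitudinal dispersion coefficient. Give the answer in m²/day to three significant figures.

0.104 m²/day

At the plume center C_max = M/(n_e·A·√(4πDt)), so D = M²/(4πt·(n_e·A·C_max)²).
n_e·A·C_max = 0.32 × 5.2 × 0.24 = 0.3994 kg/m.
D = 6.3²/(4π × 190 × 0.3994²) = 0.104 m²/day.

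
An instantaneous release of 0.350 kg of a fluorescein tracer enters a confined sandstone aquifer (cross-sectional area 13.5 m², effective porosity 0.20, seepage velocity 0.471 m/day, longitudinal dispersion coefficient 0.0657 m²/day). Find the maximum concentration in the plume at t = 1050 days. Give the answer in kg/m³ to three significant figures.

The peak of an instantaneous 1D plume sits at x = vt; there the Gaussian factor is 1 and C_max = M/(n_e·A·√(4πDt)), where n_e·A is the pore area the mass is dissolved in.
√(4πDt) = √(4π × 0.0657 × 1050) = 29.44 m, so C_max = 0.350/(0.20 × 13.5 × 29.44) = 0.00440 kg/m³.

0.00440 kg/m³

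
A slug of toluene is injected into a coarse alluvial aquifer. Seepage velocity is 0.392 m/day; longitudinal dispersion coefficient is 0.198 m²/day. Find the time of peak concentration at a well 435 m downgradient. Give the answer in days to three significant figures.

For the 1D instantaneous-source solution, setting ∂C/∂t = 0 at fixed x gives v²t² + 2Dt − x² = 0, so t = (√(D² + v²x²) − D)/v².
√(D² + v²x²) = √(0.198² + 0.392² × 435²) = 170.5; v² = 0.153664.
t = (170.5 − 0.198)/0.153664 = 1110 days (vs. the pure-advection estimate x/v = 1110 d).

1110 days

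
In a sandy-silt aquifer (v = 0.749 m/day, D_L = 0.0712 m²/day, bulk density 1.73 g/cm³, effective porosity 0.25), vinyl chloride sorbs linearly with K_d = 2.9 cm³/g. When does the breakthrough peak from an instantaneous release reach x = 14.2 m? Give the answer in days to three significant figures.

Retardation factor R = 1 + ρ_b·K_d/n = 1 + 1.73 × 2.9/0.25 = 21.07.
Sorption retards both mechanisms: v_R = v/R = 0.03555 m/day, D_R = D/R = 0.003379 m²/day.
Peak time from v_R²t² + 2D_R t − x² = 0: t = (√(D_R² + v_R²x²) − D_R)/v_R².
√(D_R² + v_R²x²) = √(0.003379² + 0.03555² × 14.2²) = 0.5048; v_R² = 0.001264.
t = (0.5048 − 0.003379)/0.001264 = 397 days.

397 days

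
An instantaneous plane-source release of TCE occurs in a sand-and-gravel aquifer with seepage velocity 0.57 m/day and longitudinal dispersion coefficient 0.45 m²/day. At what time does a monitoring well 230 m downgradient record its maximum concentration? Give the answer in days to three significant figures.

402 days

For the 1D instantaneous-source solution, setting ∂C/∂t = 0 at fixed x gives v²t² + 2Dt − x² = 0, so t = (√(D² + v²x²) − D)/v².
√(D² + v²x²) = √(0.45² + 0.57² × 230²) = 131.1; v² = 0.3249.
t = (131.1 − 0.45)/0.3249 = 402 days (vs. the pure-advection estimate x/v = 404 d).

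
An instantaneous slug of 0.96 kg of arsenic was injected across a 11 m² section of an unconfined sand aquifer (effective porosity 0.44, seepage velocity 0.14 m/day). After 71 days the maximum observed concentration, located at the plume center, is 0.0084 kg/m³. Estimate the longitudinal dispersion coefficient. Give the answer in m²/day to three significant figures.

0.625 m²/day

At the plume center C_max = M/(n_e·A·√(4πDt)), so D = M²/(4πt·(n_e·A·C_max)²).
n_e·A·C_max = 0.44 × 11 × 0.0084 = 0.04066 kg/m.
D = 0.96²/(4π × 71 × 0.04066²) = 0.625 m²/day.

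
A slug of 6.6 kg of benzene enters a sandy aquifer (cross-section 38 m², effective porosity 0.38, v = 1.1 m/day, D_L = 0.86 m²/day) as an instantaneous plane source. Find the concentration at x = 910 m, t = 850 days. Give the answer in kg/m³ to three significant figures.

0.00385 kg/m³

For an instantaneous plane source, C(x,t) = M/(n_e·A·√(4πDt)) · exp(−(x−vt)²/(4Dt)), with n_e·A the pore (flow) area.
Plume center vt = 1.1 × 850 = 935 m, so the well at 910 m is 25 m upgradient of the peak.
√(4πDt) = 95.84 m, giving peak height M/(n_e·A·√(4πDt)) = 6.6/(0.38 × 38 × 95.84) = 0.004769 kg/m³.
(x−vt)²/(4Dt) = (-25)²/(4 × 0.86 × 850) = 0.2137; exp(−0.2137) = 0.8076.
C = 0.004769 × 0.8076 = 0.00385 kg/m³.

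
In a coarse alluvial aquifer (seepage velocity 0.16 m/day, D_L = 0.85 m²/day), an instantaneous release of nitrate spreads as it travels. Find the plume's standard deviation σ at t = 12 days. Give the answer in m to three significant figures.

Dispersive spreading gives a Gaussian with σ² = 2Dt; advection only shifts the center.
σ = √(2 × 0.85 × 12) = 4.52 m.

4.52 m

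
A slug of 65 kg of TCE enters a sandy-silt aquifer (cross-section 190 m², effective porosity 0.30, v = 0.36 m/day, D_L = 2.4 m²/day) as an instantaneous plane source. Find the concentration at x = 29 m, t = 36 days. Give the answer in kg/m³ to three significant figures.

For an instantaneous plane source, C(x,t) = M/(n_e·A·√(4πDt)) · exp(−(x−vt)²/(4Dt)), with n_e·A the pore (flow) area.
Plume center vt = 0.36 × 36 = 12.96 m, so the well at 29 m is 16.04 m downgradient of the peak.
√(4πDt) = 32.95 m, giving peak height M/(n_e·A·√(4πDt)) = 65/(0.30 × 190 × 32.95) = 0.03461 kg/m³.
(x−vt)²/(4Dt) = (16.04)²/(4 × 2.4 × 36) = 0.7444; exp(−0.7444) = 0.4750.
C = 0.03461 × 0.4750 = 0.0164 kg/m³.

0.0164 kg/m³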